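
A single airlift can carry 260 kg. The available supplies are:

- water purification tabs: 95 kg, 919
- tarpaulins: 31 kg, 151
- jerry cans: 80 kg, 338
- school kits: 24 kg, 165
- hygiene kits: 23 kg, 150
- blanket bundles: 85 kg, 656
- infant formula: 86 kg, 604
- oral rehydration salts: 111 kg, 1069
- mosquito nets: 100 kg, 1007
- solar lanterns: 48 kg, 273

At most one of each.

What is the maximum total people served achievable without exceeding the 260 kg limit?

2391

Taking the top-ratio supplies first gives water purification tabs + school kits + hygiene kits + mosquito nets for 2241 (242 kg).
The 95 kg tied up in water purification tabs is better spent on oral rehydration salts — total rises to 2391 (258 kg).
That's the maximum — no swap from here does better than 2391.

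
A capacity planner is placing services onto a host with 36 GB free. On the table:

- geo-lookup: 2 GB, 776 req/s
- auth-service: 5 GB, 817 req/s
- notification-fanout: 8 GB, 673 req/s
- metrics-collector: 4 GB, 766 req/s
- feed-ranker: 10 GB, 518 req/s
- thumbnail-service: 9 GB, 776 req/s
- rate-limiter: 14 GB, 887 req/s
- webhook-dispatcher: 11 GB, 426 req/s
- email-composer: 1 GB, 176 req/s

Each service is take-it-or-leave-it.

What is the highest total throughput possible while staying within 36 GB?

By throughput per GB: geo-lookup 388.00, metrics-collector 191.50, email-composer 176.00, auth-service 163.40 lead.
A density-first pass picks geo-lookup + auth-service + notification-fanout + metrics-collector + thumbnail-service + email-composer — 3984 at 29 GB.
Dropping notification-fanout frees 8 GB; slotting in rate-limiter (14 GB) lifts the total to 4198 at 35 GB.
The closest alternative, geo-lookup + auth-service + notification-fanout + metrics-collector + rate-limiter + email-composer, reaches only 4095.

4198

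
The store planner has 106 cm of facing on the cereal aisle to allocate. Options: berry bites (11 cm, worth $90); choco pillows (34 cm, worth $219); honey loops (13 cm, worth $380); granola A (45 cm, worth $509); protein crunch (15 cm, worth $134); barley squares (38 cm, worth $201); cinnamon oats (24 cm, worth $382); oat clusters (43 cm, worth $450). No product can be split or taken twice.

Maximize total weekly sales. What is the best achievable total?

1436

A density-first pass picks honey loops + granola A + protein crunch + cinnamon oats — 1405 at 97 cm.
The 45 cm tied up in granola A is better spent on berry bites + oat clusters — total rises to 1436 (106 cm).
Next best is honey loops + granola A + protein crunch + cinnamon oats at 1405 (97 cm) — short by 31.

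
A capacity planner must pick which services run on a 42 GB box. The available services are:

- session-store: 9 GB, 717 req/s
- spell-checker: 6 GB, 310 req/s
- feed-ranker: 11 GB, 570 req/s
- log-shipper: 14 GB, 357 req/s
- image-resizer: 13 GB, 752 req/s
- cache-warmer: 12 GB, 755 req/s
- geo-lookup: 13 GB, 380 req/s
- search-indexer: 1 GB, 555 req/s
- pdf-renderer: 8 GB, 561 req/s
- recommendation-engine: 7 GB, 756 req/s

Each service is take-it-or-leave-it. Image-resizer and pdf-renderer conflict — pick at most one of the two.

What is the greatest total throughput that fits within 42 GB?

3535

A density-first pass picks session-store + cache-warmer + search-indexer + pdf-renderer + recommendation-engine — 3344 at 37 GB.
Dropping pdf-renderer frees 8 GB; slotting in image-resizer (13 GB) lifts the total to 3535 at 42 GB.
That's the maximum — no feasible swap from here does better than 3535.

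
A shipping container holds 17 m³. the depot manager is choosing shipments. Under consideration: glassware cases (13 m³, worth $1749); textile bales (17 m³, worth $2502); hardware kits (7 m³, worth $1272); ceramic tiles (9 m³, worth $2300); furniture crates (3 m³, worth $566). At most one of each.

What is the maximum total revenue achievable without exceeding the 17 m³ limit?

Taking the top-ratio shipments first gives ceramic tiles + furniture crates for 2866 (12 m³).
The 3 m³ tied up in furniture crates is better spent on hardware kits — total rises to 3572 (16 m³).
That's the maximum — no swap from here does better than 3572.

3572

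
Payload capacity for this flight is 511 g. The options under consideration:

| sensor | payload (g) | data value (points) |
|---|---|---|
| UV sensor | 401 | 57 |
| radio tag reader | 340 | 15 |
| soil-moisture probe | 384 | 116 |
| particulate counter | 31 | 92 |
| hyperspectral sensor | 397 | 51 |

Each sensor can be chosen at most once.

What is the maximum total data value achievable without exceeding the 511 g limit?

Best packing: soil-moisture probe + particulate counter — 415 g, 208 total.

208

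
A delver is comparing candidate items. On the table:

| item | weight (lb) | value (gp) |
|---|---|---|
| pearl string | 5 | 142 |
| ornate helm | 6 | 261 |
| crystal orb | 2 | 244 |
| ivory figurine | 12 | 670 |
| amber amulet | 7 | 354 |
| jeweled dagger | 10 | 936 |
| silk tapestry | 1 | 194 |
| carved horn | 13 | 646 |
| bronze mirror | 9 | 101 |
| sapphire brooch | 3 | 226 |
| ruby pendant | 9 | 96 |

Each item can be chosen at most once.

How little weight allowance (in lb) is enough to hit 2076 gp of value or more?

Look for the lowest-weight combination reaching 2076.
Taking crystal orb + ivory figurine + jeweled dagger + sapphire brooch gives 2076 (≥ 2076) for 27 lb.
Below 27 lb the best achievable stays under 2076.

27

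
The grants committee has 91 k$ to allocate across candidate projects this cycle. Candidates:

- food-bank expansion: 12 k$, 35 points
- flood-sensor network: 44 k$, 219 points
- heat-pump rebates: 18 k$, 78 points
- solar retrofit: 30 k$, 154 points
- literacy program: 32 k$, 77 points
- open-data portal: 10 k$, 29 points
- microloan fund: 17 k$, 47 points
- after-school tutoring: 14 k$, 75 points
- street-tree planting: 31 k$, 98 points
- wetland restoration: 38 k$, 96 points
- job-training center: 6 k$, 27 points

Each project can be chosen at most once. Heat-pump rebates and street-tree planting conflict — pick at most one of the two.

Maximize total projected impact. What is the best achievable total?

Density check — after-school tutoring 5.36, solar retrofit 5.13, flood-sensor network 4.98 are the best per k$.
The ratio ordering already packs tightly: flood-sensor network + solar retrofit + after-school tutoring, 88 k$, 448.
That's the maximum — no feasible swap from here does better than 448.

448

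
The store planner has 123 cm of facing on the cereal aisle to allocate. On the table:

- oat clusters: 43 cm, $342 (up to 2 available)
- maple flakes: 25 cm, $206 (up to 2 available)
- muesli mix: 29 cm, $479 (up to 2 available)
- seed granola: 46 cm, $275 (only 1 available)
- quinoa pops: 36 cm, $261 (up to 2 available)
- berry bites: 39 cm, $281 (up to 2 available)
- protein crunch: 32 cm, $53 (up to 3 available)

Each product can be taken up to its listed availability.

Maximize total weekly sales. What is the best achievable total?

1445

Ranking by ratio (weekly sales/cm): muesli mix 16.52, maple flakes 8.24, oat clusters 7.95, quinoa pops 7.25.
A density-first pass picks 2×maple flakes + 2×muesli mix — 1370 at 108 cm.
Replace maple flakes with berry bites: the trade gains 75 net, giving 1445 at 122 cm.
That's the maximum — no swap from here does better than 1445.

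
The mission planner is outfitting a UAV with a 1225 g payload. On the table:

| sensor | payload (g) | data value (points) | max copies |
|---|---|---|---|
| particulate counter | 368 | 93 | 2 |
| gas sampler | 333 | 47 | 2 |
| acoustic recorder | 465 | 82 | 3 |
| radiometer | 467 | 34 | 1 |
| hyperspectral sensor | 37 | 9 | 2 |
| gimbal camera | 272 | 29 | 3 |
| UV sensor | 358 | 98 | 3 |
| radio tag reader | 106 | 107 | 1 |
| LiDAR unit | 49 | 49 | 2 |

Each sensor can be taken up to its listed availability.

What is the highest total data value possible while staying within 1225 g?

Filling by ratio: 2×hyperspectral sensor + 2×UV sensor + radio tag reader + 2×LiDAR unit for 419, with 231 g left unused.
The 74 g tied up in 2×hyperspectral sensor is better spent on gimbal camera — total rises to 430 (1192 g).
Every other selection either busts 1225 g or exceeds an availability limit or fails to beat 430.

430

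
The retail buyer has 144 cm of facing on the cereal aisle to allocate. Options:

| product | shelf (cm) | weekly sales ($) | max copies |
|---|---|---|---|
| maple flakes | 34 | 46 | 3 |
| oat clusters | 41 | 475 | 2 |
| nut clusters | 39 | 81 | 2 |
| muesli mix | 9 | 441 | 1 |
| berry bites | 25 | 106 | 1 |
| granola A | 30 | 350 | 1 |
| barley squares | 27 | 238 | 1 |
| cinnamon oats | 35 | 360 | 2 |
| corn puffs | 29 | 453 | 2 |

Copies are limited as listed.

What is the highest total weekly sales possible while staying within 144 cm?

2182

Density check — muesli mix 49.00, corn puffs 15.62, granola A 11.67 are the best per cm.
A density-first pass picks oat clusters + muesli mix + granola A + 2×corn puffs — 2172 at 138 cm.
Dropping granola A frees 30 cm; slotting in cinnamon oats (35 cm) lifts the total to 2182 at 143 cm.
Every other selection either busts 144 cm or exceeds an availability limit or fails to beat 2182.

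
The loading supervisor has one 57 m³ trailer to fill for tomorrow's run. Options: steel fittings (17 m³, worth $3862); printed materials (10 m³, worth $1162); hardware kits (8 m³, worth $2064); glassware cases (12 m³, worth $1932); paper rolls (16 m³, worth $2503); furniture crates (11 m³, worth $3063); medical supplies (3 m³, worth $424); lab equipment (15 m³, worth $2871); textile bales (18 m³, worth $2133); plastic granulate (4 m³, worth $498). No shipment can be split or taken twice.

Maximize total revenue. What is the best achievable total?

Taking the top-ratio shipments first gives steel fittings + hardware kits + furniture crates + medical supplies + lab equipment for 12284 (54 m³).
Dropping medical supplies frees 3 m³; slotting in plastic granulate (4 m³) lifts the total to 12358 at 55 m³.
The closest alternative, steel fittings + hardware kits + furniture crates + medical supplies + lab equipment, reaches only 12284.

12358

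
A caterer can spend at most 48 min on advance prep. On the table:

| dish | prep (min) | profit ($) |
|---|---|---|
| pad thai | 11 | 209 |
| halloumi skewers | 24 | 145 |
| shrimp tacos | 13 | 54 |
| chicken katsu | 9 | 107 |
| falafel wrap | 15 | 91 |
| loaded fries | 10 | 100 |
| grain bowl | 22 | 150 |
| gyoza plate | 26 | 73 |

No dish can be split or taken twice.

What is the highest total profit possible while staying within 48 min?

507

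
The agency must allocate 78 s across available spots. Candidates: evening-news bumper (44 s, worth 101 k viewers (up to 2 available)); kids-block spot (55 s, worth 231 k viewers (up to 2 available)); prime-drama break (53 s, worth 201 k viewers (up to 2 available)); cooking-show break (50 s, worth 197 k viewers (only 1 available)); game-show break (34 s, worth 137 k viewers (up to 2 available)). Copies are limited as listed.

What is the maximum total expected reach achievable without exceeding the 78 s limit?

274

By expected reach per s: kids-block spot 4.20, game-show break 4.03, cooking-show break 3.94 lead.
The ratio heuristic lands on kids-block spot (231) but leaves 23 s idle.
Replace kids-block spot with 2×game-show break: the trade gains 43 net, giving 274 at 68 s.
The spare 10 s is too small for any remaining spot, and no exchange beats 274.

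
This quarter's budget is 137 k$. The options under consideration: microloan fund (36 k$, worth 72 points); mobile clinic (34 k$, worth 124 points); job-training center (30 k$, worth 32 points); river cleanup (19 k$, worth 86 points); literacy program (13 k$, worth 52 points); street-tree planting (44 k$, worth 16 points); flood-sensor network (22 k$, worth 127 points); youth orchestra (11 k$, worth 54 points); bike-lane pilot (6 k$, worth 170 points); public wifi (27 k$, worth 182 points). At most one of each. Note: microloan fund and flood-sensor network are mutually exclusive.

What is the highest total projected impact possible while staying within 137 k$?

By projected impact per k$: bike-lane pilot 28.33, public wifi 6.74, flood-sensor network 5.77, youth orchestra 4.91 lead.
Mobile clinic + river cleanup + literacy program + flood-sensor network + youth orchestra + bike-lane pilot + public wifi uses 132 of the 137 k$ and totals 795.
Nothing else feasible within 137 k$ beats 795.

795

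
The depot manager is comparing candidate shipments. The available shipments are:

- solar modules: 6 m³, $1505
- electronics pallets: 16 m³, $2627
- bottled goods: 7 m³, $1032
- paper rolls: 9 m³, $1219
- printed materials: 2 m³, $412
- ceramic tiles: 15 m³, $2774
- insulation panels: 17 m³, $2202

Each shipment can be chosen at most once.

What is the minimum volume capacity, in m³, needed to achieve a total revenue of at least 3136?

Need the lightest bundle worth ≥ 3136.
solar modules + paper rolls + printed materials: 3136 revenue at 17 m³.
Any bundle with less than 17 m³ falls short of 3136.

17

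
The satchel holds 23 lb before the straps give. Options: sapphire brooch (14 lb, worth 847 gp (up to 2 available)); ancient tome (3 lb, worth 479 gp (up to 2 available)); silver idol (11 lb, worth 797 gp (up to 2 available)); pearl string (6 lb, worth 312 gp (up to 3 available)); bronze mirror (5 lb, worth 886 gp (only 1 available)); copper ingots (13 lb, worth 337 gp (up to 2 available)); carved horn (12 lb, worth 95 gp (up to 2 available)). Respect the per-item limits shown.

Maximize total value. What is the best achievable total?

2×ancient tome + silver idol + bronze mirror uses 22 of the 23 lb and totals 2641.

2641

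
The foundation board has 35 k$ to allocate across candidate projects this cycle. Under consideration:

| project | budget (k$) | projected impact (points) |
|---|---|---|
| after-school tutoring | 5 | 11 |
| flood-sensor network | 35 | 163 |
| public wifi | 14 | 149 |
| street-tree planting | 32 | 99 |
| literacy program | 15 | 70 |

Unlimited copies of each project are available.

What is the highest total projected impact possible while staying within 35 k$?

After-school tutoring + 2×public wifi uses 33 of the 35 k$ and totals 309.
Every other selection either busts 35 k$ or fails to beat 309.

309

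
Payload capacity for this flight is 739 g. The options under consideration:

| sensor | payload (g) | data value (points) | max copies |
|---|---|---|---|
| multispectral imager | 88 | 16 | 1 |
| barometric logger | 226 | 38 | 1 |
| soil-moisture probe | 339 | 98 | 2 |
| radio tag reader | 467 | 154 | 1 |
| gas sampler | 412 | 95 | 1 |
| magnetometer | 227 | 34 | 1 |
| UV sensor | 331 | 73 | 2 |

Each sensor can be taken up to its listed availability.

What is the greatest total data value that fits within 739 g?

196

Ranking by ratio (data value/g): radio tag reader 0.33, soil-moisture probe 0.29, gas sampler 0.23, UV sensor 0.22.
A density-first pass picks multispectral imager + radio tag reader — 170 at 555 g.
Replace multispectral imager and radio tag reader with 2×soil-moisture probe: the trade gains 26 net, giving 196 at 678 g.
The spare 61 g is too small for any remaining sensor, and no exchange beats 196.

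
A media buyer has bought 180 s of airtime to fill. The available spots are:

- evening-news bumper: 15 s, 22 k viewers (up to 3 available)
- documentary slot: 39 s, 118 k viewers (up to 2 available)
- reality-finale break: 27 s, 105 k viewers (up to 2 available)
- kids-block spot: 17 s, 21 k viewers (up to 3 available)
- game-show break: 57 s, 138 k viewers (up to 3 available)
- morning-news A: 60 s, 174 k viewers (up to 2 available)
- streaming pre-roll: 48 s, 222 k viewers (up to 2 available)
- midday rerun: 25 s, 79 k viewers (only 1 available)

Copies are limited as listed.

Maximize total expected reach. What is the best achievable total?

733

Density check — streaming pre-roll 4.62, reality-finale break 3.89, midday rerun 3.16 are the best per s.
The ratio ordering already packs tightly: 2×reality-finale break + 2×streaming pre-roll + midday rerun, 175 s, 733.
Nothing else within 180 s beats 733.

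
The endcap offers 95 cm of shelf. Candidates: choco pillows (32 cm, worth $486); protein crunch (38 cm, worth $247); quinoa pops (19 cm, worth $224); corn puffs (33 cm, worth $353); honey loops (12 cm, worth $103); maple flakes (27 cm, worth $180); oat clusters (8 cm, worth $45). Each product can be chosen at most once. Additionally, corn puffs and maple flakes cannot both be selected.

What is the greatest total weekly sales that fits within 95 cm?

Density check — choco pillows 15.19, quinoa pops 11.79, corn puffs 10.70 are the best per cm.
Best packing: choco pillows + quinoa pops + corn puffs + oat clusters — 92 cm, 1108 total.
The closest alternative, choco pillows + quinoa pops + corn puffs, reaches only 1063.

1108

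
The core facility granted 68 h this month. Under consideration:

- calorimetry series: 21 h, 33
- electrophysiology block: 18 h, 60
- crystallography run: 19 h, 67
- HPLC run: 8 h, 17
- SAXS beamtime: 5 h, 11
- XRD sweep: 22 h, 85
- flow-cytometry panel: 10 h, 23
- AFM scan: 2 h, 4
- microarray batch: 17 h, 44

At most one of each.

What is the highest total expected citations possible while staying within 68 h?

Density check — XRD sweep 3.86, crystallography run 3.53, electrophysiology block 3.33, microarray batch 2.59 are the best per h.
Taking the top-ratio experiments first gives electrophysiology block + crystallography run + SAXS beamtime + XRD sweep + AFM scan for 227 (66 h).
The 7 h tied up in SAXS beamtime and AFM scan is better spent on HPLC run — total rises to 229 (67 h).

229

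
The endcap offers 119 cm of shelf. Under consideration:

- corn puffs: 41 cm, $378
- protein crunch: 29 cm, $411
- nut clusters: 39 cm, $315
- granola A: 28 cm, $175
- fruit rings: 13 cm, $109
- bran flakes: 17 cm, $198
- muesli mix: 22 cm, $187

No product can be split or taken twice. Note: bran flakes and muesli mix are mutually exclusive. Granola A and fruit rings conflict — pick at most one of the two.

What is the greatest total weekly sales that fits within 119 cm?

1162

Corn puffs + protein crunch + granola A + bran flakes uses 115 of the 119 cm and totals 1162.
The spare 4 cm is too small for any remaining product, and no feasible exchange beats 1162.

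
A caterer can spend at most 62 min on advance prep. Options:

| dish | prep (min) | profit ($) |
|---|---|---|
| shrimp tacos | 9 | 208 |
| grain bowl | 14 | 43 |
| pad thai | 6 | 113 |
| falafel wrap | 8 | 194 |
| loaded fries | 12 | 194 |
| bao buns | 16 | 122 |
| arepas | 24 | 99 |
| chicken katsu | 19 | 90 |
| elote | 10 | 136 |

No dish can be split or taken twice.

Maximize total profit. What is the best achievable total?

Best packing: shrimp tacos + pad thai + falafel wrap + loaded fries + bao buns + elote — 61 min, 967 total.
Runner-up shrimp tacos + grain bowl + pad thai + falafel wrap + loaded fries + elote tops out at 888.

967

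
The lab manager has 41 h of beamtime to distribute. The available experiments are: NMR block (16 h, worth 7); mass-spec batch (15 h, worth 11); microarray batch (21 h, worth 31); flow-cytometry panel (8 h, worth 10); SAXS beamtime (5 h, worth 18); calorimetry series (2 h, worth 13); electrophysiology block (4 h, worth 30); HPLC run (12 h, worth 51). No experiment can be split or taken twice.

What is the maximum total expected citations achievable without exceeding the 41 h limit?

125

Greedy by ratio would take flow-cytometry panel + SAXS beamtime + calorimetry series + electrophysiology block + HPLC run: 31 h used, total 122.
Replace flow-cytometry panel and SAXS beamtime with microarray batch: the trade gains 3 net, giving 125 at 39 h.
No other feasible combination exceeds 125.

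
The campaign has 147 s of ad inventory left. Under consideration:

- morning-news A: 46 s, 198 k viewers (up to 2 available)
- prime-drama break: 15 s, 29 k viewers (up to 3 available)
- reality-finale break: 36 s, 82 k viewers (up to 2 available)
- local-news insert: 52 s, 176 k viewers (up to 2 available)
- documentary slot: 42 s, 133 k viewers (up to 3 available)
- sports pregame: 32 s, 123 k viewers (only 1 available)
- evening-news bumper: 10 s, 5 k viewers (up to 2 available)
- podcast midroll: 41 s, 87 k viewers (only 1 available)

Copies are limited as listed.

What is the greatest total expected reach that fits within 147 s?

572

Ranking by ratio (expected reach/s): morning-news A 4.30, sports pregame 3.84, local-news insert 3.38.
Taking the top-ratio spots first gives 2×morning-news A + prime-drama break + sports pregame for 548 (139 s).
Dropping prime-drama break and sports pregame frees 47 s; slotting in local-news insert (52 s) lifts the total to 572 at 144 s.
Every other selection either busts 147 s or exceeds an availability limit or fails to beat 572.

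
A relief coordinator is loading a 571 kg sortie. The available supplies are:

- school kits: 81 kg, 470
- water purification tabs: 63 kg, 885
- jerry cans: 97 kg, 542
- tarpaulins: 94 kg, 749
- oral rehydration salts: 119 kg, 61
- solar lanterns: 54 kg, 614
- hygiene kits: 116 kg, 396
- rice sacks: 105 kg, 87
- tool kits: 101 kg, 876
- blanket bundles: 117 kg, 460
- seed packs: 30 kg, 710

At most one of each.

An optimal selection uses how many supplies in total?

7

Optimal total is 4846.
school kits + water purification tabs + jerry cans + tarpaulins + solar lanterns + tool kits + seed packs hits 4846 at 520 kg.
All optima have 7 supplies.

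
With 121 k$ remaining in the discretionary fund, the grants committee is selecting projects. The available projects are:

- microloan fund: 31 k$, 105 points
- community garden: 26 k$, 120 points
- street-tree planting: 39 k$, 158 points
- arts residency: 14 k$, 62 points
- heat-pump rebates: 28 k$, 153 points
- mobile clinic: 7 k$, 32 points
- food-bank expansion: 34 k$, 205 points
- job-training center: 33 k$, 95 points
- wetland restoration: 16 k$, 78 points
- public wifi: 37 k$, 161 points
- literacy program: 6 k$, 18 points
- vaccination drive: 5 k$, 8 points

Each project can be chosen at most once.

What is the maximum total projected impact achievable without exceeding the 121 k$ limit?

Taking the top-ratio projects first gives community garden + heat-pump rebates + mobile clinic + food-bank expansion + wetland restoration + literacy program for 606 (117 k$).
Dropping mobile clinic and literacy program frees 13 k$; slotting in arts residency (14 k$) lifts the total to 618 at 118 k$.

618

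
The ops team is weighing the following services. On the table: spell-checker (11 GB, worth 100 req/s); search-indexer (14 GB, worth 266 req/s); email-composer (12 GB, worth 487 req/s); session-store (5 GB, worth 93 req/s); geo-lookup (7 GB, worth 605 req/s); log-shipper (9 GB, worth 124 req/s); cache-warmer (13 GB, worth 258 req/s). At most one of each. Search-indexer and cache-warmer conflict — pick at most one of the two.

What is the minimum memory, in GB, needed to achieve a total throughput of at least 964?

Minimise GB subject to total throughput ≥ 964.
email-composer + geo-lookup: 1092 throughput at 19 GB.
No combination under 19 GB hits 964.

19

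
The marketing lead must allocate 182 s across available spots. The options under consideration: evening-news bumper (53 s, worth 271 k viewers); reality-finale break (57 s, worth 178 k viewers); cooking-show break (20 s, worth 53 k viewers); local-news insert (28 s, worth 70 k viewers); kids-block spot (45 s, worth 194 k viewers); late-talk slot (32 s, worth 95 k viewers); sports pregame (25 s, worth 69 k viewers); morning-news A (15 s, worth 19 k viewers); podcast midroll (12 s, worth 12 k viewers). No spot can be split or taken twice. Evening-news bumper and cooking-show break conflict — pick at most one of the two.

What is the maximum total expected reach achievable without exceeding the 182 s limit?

712

Taking evening-news bumper + reality-finale break + kids-block spot + sports pregame: 180 s used, 712 in expected reach.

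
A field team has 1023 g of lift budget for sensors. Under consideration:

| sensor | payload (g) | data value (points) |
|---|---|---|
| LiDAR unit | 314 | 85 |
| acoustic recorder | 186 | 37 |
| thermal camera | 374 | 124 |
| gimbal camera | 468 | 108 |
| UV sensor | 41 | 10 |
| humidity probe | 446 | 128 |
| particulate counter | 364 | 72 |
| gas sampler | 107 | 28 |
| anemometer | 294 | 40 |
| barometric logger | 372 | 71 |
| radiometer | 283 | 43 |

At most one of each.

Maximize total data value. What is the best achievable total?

290

The ratio ordering already packs tightly: thermal camera + UV sensor + humidity probe + gas sampler, 968 g, 290.
The spare 55 g is too small for any remaining sensor, and no exchange beats 290.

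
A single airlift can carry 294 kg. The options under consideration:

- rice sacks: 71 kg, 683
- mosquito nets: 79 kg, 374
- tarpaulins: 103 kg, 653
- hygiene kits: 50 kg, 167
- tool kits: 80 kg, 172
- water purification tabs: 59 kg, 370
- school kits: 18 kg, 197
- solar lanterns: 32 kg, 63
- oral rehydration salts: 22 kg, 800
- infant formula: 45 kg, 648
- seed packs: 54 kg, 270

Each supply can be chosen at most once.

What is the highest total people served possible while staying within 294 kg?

3072

Greedy by ratio would take rice sacks + tarpaulins + school kits + solar lanterns + oral rehydration salts + infant formula: 291 kg used, total 3044.
The 135 kg tied up in tarpaulins and solar lanterns is better spent on mosquito nets + water purification tabs — total rises to 3072 (294 kg).
Nothing else within 294 kg beats 3072.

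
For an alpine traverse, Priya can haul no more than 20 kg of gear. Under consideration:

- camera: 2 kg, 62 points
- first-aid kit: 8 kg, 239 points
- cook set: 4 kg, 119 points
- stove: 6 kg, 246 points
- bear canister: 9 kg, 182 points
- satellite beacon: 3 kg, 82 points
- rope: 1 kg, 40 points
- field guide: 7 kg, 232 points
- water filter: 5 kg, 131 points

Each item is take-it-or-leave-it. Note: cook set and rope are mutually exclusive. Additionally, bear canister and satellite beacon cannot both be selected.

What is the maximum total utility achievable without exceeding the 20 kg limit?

Ranking by ratio (utility/kg): stove 41.00, rope 40.00, field guide 33.14.
Best packing: cook set + stove + satellite beacon + field guide — 20 kg, 679 total.
An exhaustive check of the 512 subsets confirms 679.

679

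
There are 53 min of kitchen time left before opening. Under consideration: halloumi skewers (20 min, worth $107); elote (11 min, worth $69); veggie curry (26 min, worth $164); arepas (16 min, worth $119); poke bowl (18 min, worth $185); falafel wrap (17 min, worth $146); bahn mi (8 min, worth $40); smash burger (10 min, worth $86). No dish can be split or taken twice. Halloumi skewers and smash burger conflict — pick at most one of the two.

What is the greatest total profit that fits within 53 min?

457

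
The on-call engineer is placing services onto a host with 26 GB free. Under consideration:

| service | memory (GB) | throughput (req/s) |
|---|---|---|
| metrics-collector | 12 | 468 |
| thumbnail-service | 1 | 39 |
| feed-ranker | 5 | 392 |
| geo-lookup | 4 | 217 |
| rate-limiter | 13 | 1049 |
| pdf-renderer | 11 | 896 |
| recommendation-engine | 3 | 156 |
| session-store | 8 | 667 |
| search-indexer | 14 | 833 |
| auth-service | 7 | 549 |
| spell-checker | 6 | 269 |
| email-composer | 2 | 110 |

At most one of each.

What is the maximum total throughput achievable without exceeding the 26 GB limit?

2112

Pdf-renderer + session-store + auth-service uses 26 of the 26 GB and totals 2112.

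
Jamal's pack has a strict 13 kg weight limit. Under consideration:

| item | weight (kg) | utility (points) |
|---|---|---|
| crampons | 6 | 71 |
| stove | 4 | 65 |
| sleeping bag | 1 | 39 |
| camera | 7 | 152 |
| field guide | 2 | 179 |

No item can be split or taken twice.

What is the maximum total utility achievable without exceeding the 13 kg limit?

A density-first pass picks sleeping bag + camera + field guide — 370 at 10 kg.
The 1 kg tied up in sleeping bag is better spent on stove — total rises to 396 (13 kg).
Next best is sleeping bag + camera + field guide at 370 (10 kg) — short by 26.

396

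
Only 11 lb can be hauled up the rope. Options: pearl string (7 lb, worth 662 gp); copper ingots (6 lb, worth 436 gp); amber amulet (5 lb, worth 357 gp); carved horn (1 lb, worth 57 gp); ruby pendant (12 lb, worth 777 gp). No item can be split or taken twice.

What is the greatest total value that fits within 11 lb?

Taking the top-ratio items first gives pearl string + carved horn for 719 (8 lb).
Replace pearl string and carved horn with copper ingots + amber amulet: the trade gains 74 net, giving 793 at 11 lb.
Every other selection either busts 11 lb or fails to beat 793.

793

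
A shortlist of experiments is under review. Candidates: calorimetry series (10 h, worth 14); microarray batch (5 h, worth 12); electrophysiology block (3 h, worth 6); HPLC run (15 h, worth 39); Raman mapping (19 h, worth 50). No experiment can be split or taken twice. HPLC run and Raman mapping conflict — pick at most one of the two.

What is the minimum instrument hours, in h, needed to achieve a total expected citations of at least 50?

19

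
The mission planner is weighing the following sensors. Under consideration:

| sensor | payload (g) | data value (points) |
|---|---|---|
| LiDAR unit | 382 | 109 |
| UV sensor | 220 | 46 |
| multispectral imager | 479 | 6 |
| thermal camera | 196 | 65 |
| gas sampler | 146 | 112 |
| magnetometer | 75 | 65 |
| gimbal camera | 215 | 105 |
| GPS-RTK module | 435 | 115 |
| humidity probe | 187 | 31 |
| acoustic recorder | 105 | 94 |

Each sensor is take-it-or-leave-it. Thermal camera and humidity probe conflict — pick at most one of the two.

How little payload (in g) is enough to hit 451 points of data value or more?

Need the lightest bundle worth ≥ 451.
LiDAR unit + gas sampler + magnetometer + gimbal camera + acoustic recorder: 485 data value at 923 g.
Below 923 g the best achievable stays under 451.

923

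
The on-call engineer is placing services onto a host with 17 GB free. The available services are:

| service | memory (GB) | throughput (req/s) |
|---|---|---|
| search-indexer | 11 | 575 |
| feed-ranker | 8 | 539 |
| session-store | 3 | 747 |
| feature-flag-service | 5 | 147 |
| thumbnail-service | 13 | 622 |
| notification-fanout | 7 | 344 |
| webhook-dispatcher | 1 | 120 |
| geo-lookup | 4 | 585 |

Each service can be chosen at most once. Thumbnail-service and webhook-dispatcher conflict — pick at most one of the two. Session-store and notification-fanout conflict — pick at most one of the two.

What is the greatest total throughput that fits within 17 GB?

1991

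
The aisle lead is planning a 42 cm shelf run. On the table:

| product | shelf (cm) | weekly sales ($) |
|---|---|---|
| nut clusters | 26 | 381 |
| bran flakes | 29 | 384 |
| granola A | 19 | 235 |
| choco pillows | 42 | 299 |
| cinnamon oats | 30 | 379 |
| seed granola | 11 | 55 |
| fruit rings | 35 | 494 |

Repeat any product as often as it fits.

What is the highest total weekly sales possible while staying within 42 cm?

By weekly sales per cm: nut clusters 14.65, fruit rings 14.11, bran flakes 13.24 lead.
A density-first pass picks nut clusters + seed granola — 436 at 37 cm.
Replace nut clusters and seed granola with fruit rings: the trade gains 58 net, giving 494 at 35 cm.
The spare 7 cm is too small for any remaining product, and no exchange beats 494.

494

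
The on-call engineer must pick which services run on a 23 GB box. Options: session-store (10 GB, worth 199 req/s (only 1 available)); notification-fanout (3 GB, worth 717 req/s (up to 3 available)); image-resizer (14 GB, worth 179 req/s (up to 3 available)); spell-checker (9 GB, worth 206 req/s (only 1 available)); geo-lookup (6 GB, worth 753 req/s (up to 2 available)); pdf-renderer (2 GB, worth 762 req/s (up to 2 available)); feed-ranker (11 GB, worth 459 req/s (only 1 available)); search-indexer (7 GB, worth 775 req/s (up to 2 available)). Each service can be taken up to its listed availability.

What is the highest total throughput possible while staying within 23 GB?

4486

Filling by ratio: 3×notification-fanout + geo-lookup + 2×pdf-renderer for 4428, with 4 GB left unused.
Replace notification-fanout with search-indexer: the trade gains 58 net, giving 4486 at 23 GB.
That's the maximum — no swap from here does better than 4486.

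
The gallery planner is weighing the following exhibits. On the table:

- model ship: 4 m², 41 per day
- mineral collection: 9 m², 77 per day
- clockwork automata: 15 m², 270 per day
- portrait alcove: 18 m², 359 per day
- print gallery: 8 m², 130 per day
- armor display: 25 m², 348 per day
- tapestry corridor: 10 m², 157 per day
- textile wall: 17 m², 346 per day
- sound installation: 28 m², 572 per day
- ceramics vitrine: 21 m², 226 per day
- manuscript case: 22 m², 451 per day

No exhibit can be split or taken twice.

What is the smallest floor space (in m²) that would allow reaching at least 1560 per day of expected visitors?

81

Minimise m² subject to total expected visitors ≥ 1560.
Taking portrait alcove + print gallery + tapestry corridor + textile wall + sound installation gives 1564 (≥ 1560) for 81 m².
Below 81 m² the best achievable stays under 1560.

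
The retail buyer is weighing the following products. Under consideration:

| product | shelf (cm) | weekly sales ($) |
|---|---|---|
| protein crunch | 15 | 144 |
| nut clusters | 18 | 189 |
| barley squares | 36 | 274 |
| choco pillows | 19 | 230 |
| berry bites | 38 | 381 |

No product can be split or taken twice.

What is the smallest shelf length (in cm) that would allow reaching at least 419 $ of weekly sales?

37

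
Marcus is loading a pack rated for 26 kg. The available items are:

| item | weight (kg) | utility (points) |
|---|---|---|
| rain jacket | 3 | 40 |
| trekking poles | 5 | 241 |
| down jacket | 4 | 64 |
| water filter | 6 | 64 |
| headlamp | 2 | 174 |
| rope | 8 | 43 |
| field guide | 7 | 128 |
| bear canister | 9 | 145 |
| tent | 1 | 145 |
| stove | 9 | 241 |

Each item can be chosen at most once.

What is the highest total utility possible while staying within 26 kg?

Greedy by ratio would take trekking poles + headlamp + field guide + tent + stove: 24 kg used, total 929.
Dropping field guide frees 7 kg; slotting in bear canister (9 kg) lifts the total to 946 at 26 kg.

946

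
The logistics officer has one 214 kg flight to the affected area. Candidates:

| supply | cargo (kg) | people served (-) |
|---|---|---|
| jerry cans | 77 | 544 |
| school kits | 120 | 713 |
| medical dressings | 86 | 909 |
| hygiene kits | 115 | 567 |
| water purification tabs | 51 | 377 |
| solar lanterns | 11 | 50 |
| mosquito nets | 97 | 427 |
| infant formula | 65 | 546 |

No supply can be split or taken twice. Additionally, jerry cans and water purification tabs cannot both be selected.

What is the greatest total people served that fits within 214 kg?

Medical dressings + water purification tabs + solar lanterns + infant formula uses 213 of the 214 kg and totals 1882.
The closest alternative, medical dressings + water purification tabs + infant formula, reaches only 1832.

1882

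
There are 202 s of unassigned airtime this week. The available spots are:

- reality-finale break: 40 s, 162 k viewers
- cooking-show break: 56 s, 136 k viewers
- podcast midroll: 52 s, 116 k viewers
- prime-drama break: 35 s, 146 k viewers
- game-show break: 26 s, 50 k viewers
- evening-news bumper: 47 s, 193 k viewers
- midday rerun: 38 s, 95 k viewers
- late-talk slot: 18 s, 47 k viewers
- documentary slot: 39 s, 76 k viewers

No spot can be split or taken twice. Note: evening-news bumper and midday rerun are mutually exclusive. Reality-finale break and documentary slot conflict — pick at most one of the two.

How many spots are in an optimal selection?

5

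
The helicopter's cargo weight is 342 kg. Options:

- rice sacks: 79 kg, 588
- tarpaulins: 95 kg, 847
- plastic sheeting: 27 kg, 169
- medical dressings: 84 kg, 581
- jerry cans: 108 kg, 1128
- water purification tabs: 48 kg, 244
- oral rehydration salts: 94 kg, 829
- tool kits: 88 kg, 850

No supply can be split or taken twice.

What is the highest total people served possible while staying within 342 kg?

3069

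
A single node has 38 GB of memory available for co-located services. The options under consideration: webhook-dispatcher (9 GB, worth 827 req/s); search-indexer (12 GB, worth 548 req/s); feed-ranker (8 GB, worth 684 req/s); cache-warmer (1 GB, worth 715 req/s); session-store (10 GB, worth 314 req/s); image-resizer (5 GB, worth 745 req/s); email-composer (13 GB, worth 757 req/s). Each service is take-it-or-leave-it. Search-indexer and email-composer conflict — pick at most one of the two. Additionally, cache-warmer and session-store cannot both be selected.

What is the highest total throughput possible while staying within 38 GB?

By throughput per GB: cache-warmer 715.00, image-resizer 149.00, webhook-dispatcher 91.89 lead.
The ratio ordering already packs tightly: webhook-dispatcher + feed-ranker + cache-warmer + image-resizer + email-composer, 36 GB, 3728.
Every other selection either busts 38 GB or breaks a pairing rule or fails to beat 3728.

3728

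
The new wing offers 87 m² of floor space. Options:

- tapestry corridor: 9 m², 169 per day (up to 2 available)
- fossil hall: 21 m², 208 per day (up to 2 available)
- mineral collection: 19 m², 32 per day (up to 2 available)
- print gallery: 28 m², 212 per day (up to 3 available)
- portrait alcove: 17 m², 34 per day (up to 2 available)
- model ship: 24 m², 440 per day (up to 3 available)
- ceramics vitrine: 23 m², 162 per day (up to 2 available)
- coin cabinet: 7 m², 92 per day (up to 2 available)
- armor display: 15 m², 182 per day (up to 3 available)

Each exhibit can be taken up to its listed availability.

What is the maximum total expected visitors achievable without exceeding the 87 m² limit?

Ranking by ratio (expected visitors/m²): tapestry corridor 18.78, model ship 18.33, coin cabinet 13.14, armor display 12.13.
The ratio heuristic lands on 2×tapestry corridor + 2×model ship + 2×coin cabinet (1402) but leaves 7 m² idle.
Dropping 2×tapestry corridor frees 18 m²; slotting in model ship (24 m²) lifts the total to 1504 at 86 m².

1504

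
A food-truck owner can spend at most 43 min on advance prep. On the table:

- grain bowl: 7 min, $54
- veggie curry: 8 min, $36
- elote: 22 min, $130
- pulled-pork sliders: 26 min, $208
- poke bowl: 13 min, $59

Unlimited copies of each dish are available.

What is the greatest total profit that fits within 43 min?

The ratio heuristic lands on 2×grain bowl + pulled-pork sliders (316) but leaves 3 min idle.
The 26 min tied up in pulled-pork sliders is better spent on 4×grain bowl — total rises to 324 (42 min).

324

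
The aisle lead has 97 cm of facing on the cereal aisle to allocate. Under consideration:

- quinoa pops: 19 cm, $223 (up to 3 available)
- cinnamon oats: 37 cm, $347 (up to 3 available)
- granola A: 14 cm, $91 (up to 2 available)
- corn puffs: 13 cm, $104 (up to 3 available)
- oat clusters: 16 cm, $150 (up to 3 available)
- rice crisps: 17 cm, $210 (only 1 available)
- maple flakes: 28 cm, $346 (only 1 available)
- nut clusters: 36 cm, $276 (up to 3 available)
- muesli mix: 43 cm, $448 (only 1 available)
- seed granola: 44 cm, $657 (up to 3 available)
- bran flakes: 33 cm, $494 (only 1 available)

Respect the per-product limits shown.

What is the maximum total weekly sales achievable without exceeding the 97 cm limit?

1374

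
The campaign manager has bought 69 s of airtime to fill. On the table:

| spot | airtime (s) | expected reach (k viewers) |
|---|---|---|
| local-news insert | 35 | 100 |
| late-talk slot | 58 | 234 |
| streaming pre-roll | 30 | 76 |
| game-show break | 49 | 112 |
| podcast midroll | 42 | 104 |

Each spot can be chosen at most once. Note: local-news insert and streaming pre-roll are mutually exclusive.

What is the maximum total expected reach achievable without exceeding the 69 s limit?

234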